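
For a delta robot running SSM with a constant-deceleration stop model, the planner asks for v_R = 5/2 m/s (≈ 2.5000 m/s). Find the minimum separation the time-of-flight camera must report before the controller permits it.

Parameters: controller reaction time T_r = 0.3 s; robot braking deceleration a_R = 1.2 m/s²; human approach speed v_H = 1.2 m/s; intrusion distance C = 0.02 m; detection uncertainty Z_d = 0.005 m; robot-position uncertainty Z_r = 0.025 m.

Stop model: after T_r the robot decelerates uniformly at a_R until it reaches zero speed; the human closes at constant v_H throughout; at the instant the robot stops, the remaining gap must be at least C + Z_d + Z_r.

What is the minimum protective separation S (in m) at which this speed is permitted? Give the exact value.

stop time T_s = (5/2)/(6/5) = 2.0833 s
robot covers v_R·T_r = 2.5000·0.3000 = 0.7500 m before braking
robot covers 2.5000·2.0833 − ½·1.2000·2.0833² = 2.6042 m while stopping
person approaches 1.2000·(0.3000+2.0833) = 2.8600 m
margins: 0.0200+0.0050+0.0250 = 0.0500 m
S_min ≈ 0.7500+2.6042+2.8600+0.0500  ⇒  S_min = 7517/1200 m

S_min = 7517/1200 m = 6.2642 m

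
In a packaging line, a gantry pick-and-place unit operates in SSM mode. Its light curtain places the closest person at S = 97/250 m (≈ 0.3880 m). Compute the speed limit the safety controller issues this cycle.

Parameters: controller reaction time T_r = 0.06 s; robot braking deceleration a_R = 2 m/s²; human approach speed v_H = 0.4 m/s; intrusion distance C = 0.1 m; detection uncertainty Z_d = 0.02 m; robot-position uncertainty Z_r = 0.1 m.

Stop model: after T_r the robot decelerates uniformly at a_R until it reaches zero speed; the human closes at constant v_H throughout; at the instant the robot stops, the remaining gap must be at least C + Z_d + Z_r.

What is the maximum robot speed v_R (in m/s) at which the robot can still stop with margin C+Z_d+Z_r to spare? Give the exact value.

quadratic (1/4)·v² + (13/50)·v + (-18/125) = 0
  disc = (13/50)² − 4·(1/4)·(-18/125) = 529/2500 ; √disc = 23/50
  v_R = (−(13/50) + 23/50) / (2·(1/4)) = 2/5 m/s
check:
stop time T_s = (2/5)/2 = 0.2000 s
robot in T_r: 0.4000·0.0600 = 0.0240 m
braking distance = 0.4000²/(2·2.0000) = 0.0400 m
human closes 0.4000·0.2600 = 0.1040 m
residual clearance needed = 0.1000+0.0200+0.1000 = 0.2200 m
sum ≈ 0.0240+0.0400+0.1040+0.2200 ≈ 0.3880 m = S ✓

v_R_max = 2/5 m/s = 0.4000 m/s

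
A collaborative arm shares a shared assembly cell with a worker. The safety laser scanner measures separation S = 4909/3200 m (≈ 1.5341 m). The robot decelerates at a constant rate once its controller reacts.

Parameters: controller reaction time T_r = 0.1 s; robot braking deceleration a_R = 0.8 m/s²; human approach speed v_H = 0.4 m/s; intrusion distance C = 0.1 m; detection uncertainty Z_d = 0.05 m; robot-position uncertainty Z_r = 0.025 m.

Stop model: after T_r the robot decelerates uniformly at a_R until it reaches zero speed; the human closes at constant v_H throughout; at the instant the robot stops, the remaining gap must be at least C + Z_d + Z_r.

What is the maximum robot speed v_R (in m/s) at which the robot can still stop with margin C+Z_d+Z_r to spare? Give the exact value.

v_R_max = 21/20 m/s = 1.0500 m/s

collect terms ⇒ (5/8)·v_R² + (3/5)·v_R + (-4221/3200) = 0
  disc = (3/5)² − 4·(5/8)·(-4221/3200) = 23409/6400 ; √disc = 153/80
  v_R = (−(3/5) + 153/80) / (2·(5/8)) = 21/20 m/s
check:
stop time T_s = (21/20)/(4/5) = 1.3125 s
robot covers v_R·T_r = 1.0500·0.1000 = 0.1050 m before braking
braking distance = 1.0500²/(2·0.8000) = 0.6891 m
person approaches 0.4000·(0.1000+1.3125) = 0.5650 m
residual clearance needed = 0.1000+0.0500+0.0250 = 0.1750 m
sum ≈ 0.1050+0.6891+0.5650+0.1750 ≈ 1.5341 m = S ✓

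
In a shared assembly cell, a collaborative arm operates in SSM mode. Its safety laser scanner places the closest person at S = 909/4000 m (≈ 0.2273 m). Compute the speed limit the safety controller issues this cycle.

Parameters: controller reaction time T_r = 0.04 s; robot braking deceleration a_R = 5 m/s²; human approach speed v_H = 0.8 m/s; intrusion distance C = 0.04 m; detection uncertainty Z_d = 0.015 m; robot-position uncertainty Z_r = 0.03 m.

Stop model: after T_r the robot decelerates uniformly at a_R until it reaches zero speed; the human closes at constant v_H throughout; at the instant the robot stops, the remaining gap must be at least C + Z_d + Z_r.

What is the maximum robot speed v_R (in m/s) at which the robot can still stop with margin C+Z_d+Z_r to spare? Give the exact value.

at the boundary: (1/10)·v² + (1/5)·v + (-441/4000) = 0
  disc = (1/5)² − 4·(1/10)·(-441/4000) = 841/10000 ; √disc = 29/100
  v_R = (−(1/5) + 29/100) / (2·(1/10)) = 9/20 m/s
check:
braking lasts T_s = (9/20)/5 = 0.0900 s
reaction-phase robot travel = 0.4500·0.0400 = 0.0180 m
braking distance = 0.4500²/(2·5.0000) = 0.0203 m
person approaches 0.8000·(0.0400+0.0900) = 0.1040 m
residual clearance needed = 0.0400+0.0150+0.0300 = 0.0850 m
sum ≈ 0.0180+0.0203+0.1040+0.0850 ≈ 0.2273 m = S ✓

v_R_max = 9/20 m/s = 0.4500 m/s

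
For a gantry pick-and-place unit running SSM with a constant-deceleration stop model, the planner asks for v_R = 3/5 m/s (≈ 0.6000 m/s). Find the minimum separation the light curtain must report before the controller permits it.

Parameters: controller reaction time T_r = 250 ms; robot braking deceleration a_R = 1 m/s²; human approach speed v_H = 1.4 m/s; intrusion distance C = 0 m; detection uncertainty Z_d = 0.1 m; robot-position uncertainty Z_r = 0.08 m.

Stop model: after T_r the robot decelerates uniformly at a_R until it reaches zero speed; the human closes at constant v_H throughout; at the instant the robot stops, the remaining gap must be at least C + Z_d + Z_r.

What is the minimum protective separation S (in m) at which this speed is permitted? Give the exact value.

braking lasts T_s = (3/5)/1 = 0.6000 s
robot covers v_R·T_r = 0.6000·0.2500 = 0.1500 m before braking
robot under decel: 0.6000²/(2·1.0000) = 0.1800 m
human over T_r+T_s: 1.4000·(0.2500+0.6000) = 1.1900 m
residual clearance needed = 0.0000+0.1000+0.0800 = 0.1800 m
S_min ≈ 0.1500+0.1800+1.1900+0.1800  ⇒  S_min = 17/10 m

S_min = 17/10 m = 1.7000 m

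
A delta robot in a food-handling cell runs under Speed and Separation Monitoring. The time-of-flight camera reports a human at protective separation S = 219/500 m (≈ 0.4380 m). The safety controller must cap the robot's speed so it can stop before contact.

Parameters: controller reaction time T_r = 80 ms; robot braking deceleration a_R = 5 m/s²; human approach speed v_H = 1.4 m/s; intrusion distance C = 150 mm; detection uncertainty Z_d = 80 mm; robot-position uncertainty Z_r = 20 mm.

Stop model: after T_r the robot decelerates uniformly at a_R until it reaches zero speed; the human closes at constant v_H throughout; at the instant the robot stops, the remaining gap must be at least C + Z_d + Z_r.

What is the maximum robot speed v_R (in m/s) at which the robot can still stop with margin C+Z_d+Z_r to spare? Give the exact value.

v_R_max = 1/5 m/s = 0.2000 m/s

quadratic (1/10)·v² + (9/25)·v + (-19/250) = 0
  disc = (9/25)² − 4·(1/10)·(-19/250) = 4/25 ; √disc = 2/5
  v_R = (−(9/25) + 2/5) / (2·(1/10)) = 1/5 m/s
check:
T_s = v_R/a_R = (1/5)/5 = 0.0400 s
robot in T_r: 0.2000·0.0800 = 0.0160 m
robot under decel: 0.2000²/(2·5.0000) = 0.0040 m
person approaches 1.4000·(0.0800+0.0400) = 0.1680 m
residual clearance needed = 0.1500+0.0800+0.0200 = 0.2500 m
sum ≈ 0.0160+0.0040+0.1680+0.2500 ≈ 0.4380 m = S ✓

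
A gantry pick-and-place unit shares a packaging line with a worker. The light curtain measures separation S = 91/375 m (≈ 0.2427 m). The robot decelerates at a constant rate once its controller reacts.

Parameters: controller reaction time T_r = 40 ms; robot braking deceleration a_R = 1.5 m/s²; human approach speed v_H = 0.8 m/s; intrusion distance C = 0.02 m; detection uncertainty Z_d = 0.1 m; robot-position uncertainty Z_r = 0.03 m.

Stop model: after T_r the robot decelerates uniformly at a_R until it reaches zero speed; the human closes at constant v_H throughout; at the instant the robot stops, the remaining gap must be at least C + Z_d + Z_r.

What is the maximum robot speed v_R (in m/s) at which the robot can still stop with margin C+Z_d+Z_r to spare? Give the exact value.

v_R_max = 1/10 m/s = 0.1000 m/s

collect terms ⇒ (1/3)·v_R² + (43/75)·v_R + (-91/1500) = 0
  disc = (43/75)² − 4·(1/3)·(-91/1500) = 256/625 ; √disc = 16/25
  v_R = (−(43/75) + 16/25) / (2·(1/3)) = 1/10 m/s
check:
stop time T_s = (1/10)/(3/2) = 0.0667 s
robot covers v_R·T_r = 0.1000·0.0400 = 0.0040 m before braking
robot covers 0.1000·0.0667 − ½·1.5000·0.0667² = 0.0033 m while stopping
person approaches 0.8000·(0.0400+0.0667) = 0.0853 m
C+Z_d+Z_r = 0.0200+0.1000+0.0300 = 0.1500 m
sum ≈ 0.0040+0.0033+0.0853+0.1500 ≈ 0.2427 m = S ✓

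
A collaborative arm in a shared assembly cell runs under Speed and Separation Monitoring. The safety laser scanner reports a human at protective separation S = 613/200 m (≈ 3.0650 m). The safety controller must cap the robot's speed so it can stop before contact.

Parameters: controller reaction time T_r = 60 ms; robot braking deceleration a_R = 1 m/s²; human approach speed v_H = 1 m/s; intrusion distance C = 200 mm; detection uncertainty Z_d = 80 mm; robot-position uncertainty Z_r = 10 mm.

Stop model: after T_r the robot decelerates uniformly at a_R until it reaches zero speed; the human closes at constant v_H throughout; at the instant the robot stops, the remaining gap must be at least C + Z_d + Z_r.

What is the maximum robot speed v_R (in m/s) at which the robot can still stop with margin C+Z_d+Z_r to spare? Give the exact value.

v_R_max = 3/2 m/s = 1.5000 m/s

collect terms ⇒ (1/2)·v_R² + (53/50)·v_R + (-543/200) = 0
  disc = (53/50)² − 4·(1/2)·(-543/200) = 4096/625 ; √disc = 64/25
  v_R = (−(53/50) + 64/25) / (2·(1/2)) = 3/2 m/s
check:
stop time T_s = (3/2)/1 = 1.5000 s
robot covers v_R·T_r = 1.5000·0.0600 = 0.0900 m before braking
robot under decel: 1.5000²/(2·1.0000) = 1.1250 m
human over T_r+T_s: 1.0000·(0.0600+1.5000) = 1.5600 m
C+Z_d+Z_r = 0.2000+0.0800+0.0100 = 0.2900 m
sum ≈ 0.0900+1.1250+1.5600+0.2900 ≈ 3.0650 m = S ✓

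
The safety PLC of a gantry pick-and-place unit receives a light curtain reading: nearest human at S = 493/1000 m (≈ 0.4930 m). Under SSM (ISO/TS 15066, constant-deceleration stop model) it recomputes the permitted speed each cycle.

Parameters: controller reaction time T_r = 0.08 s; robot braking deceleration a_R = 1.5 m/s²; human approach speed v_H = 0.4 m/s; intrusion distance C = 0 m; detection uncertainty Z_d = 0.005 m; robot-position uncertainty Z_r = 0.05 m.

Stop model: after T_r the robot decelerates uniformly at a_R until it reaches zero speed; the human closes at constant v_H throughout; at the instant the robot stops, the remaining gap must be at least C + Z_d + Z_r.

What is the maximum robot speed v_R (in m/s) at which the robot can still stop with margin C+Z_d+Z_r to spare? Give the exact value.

v_R_max = 7/10 m/s = 0.7000 m/s

at the boundary: (1/3)·v² + (26/75)·v + (-203/500) = 0
  disc = (26/75)² − 4·(1/3)·(-203/500) = 3721/5625 ; √disc = 61/75
  v_R = (−(26/75) + 61/75) / (2·(1/3)) = 7/10 m/s
check:
stop time T_s = (7/10)/(3/2) = 0.4667 s
robot in T_r: 0.7000·0.0800 = 0.0560 m
braking distance = 0.7000²/(2·1.5000) = 0.1633 m
person approaches 0.4000·(0.0800+0.4667) = 0.2187 m
margins: 0.0000+0.0050+0.0500 = 0.0550 m
sum ≈ 0.0560+0.1633+0.2187+0.0550 ≈ 0.4930 m = S ✓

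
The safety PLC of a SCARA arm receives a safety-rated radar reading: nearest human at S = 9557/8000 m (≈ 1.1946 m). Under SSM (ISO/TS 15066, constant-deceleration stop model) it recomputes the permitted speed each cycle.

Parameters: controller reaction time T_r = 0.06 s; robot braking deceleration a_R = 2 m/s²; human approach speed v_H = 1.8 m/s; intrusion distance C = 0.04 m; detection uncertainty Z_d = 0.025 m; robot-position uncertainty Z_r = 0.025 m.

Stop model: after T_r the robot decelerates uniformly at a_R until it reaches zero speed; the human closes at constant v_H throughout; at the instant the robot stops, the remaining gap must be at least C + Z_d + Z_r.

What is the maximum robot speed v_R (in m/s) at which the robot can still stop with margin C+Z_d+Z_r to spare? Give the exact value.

v_R_max = 17/20 m/s = 0.8500 m/s

collect terms ⇒ (1/4)·v_R² + (24/25)·v_R + (-7973/8000) = 0
  disc = (24/25)² − 4·(1/4)·(-7973/8000) = 76729/40000 ; √disc = 277/200
  v_R = (−(24/25) + 277/200) / (2·(1/4)) = 17/20 m/s
check:
stop time T_s = (17/20)/2 = 0.4250 s
reaction-phase robot travel = 0.8500·0.0600 = 0.0510 m
robot under decel: 0.8500²/(2·2.0000) = 0.1806 m
human closes 1.8000·0.4850 = 0.8730 m
margins: 0.0400+0.0250+0.0250 = 0.0900 m
sum ≈ 0.0510+0.1806+0.8730+0.0900 ≈ 1.1946 m = S ✓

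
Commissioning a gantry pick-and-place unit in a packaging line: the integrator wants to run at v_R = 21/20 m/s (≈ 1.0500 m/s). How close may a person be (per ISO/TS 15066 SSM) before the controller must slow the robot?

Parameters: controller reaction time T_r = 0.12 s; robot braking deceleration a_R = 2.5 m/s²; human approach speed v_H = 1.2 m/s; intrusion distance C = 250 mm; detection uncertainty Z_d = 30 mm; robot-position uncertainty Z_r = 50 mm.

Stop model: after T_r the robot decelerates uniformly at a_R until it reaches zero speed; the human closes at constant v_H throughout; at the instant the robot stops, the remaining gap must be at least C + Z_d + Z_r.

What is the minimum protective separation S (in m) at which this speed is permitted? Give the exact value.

S_min = 2649/2000 m = 1.3245 m

T_s = v_R/a_R = (21/20)/(5/2) = 0.4200 s
robot in T_r: 1.0500·0.1200 = 0.1260 m
braking distance = 1.0500²/(2·2.5000) = 0.2205 m
human over T_r+T_s: 1.2000·(0.1200+0.4200) = 0.6480 m
residual clearance needed = 0.2500+0.0300+0.0500 = 0.3300 m
S_min ≈ 0.1260+0.2205+0.6480+0.3300  ⇒  S_min = 2649/2000 m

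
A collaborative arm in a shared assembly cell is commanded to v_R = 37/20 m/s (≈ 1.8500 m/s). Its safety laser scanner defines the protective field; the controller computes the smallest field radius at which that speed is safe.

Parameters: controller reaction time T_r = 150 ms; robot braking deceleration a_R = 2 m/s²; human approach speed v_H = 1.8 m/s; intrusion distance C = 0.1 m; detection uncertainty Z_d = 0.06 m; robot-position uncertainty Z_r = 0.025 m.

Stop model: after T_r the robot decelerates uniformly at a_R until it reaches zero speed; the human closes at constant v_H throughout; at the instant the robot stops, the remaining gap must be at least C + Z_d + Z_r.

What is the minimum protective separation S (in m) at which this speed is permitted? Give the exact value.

stop time T_s = (37/20)/2 = 0.9250 s
reaction-phase robot travel = 1.8500·0.1500 = 0.2775 m
robot covers 1.8500·0.9250 − ½·2.0000·0.9250² = 0.8556 m while stopping
human over T_r+T_s: 1.8000·(0.1500+0.9250) = 1.9350 m
residual clearance needed = 0.1000+0.0600+0.0250 = 0.1850 m
S_min ≈ 0.2775+0.8556+1.9350+0.1850  ⇒  S_min = 1041/320 m

S_min = 1041/320 m = 3.2531 m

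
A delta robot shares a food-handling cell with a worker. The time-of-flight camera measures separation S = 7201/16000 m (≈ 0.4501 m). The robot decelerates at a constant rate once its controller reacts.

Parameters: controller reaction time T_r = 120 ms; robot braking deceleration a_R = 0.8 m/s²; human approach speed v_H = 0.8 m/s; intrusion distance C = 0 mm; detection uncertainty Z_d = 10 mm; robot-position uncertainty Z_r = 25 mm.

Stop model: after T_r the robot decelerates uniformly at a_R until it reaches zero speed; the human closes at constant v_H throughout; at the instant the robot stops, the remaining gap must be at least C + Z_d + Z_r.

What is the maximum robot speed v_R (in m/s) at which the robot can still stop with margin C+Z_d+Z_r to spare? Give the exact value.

v_R_max = 1/4 m/s = 0.2500 m/s

at the boundary: (5/8)·v² + (28/25)·v + (-1021/3200) = 0
  disc = (28/25)² − 4·(5/8)·(-1021/3200) = 328329/160000 ; √disc = 573/400
  v_R = (−(28/25) + 573/400) / (2·(5/8)) = 1/4 m/s
check:
stop time T_s = (1/4)/(4/5) = 0.3125 s
reaction-phase robot travel = 0.2500·0.1200 = 0.0300 m
braking distance = 0.2500²/(2·0.8000) = 0.0391 m
person approaches 0.8000·(0.1200+0.3125) = 0.3460 m
margins: 0.0000+0.0100+0.0250 = 0.0350 m
sum ≈ 0.0300+0.0391+0.3460+0.0350 ≈ 0.4501 m = S ✓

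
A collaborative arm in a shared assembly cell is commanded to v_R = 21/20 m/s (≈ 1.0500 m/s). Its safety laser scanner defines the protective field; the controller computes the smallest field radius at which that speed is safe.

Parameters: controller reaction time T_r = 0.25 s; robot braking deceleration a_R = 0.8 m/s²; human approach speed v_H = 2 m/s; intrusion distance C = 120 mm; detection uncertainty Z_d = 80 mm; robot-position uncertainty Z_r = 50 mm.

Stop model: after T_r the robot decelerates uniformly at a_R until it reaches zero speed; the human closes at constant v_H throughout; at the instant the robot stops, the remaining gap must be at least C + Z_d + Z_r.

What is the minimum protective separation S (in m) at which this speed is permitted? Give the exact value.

braking lasts T_s = (21/20)/(4/5) = 1.3125 s
robot in T_r: 1.0500·0.2500 = 0.2625 m
robot covers 1.0500·1.3125 − ½·0.8000·1.3125² = 0.6891 m while stopping
human closes 2.0000·1.5625 = 3.1250 m
residual clearance needed = 0.1200+0.0800+0.0500 = 0.2500 m
S_min ≈ 0.2625+0.6891+3.1250+0.2500  ⇒  S_min = 2769/640 m

S_min = 2769/640 m = 4.3266 m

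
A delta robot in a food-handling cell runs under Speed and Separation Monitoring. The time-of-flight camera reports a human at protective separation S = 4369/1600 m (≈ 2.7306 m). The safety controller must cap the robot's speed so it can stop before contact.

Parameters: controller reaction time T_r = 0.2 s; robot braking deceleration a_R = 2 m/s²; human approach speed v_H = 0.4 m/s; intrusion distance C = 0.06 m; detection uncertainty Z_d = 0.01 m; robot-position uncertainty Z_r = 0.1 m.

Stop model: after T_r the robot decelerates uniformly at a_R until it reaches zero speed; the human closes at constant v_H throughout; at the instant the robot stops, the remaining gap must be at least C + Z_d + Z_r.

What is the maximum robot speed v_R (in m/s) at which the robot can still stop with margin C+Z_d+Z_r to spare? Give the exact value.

quadratic (1/4)·v² + (2/5)·v + (-3969/1600) = 0
  disc = (2/5)² − 4·(1/4)·(-3969/1600) = 169/64 ; √disc = 13/8
  v_R = (−(2/5) + 13/8) / (2·(1/4)) = 49/20 m/s
check:
braking lasts T_s = (49/20)/2 = 1.2250 s
reaction-phase robot travel = 2.4500·0.2000 = 0.4900 m
robot covers 2.4500·1.2250 − ½·2.0000·1.2250² = 1.5006 m while stopping
human closes 0.4000·1.4250 = 0.5700 m
residual clearance needed = 0.0600+0.0100+0.1000 = 0.1700 m
sum ≈ 0.4900+1.5006+0.5700+0.1700 ≈ 2.7306 m = S ✓

v_R_max = 49/20 m/s = 2.4500 m/s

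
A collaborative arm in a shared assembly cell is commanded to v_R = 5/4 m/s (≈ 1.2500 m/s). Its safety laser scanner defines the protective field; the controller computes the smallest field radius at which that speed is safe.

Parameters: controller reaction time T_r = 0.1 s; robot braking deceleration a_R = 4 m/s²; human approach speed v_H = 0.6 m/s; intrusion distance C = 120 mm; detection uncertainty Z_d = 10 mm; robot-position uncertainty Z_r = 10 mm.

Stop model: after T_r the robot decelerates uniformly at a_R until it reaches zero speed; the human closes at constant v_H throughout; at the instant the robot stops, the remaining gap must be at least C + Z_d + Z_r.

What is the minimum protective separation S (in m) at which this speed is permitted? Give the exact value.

braking lasts T_s = (5/4)/4 = 0.3125 s
robot in T_r: 1.2500·0.1000 = 0.1250 m
braking distance = 1.2500²/(2·4.0000) = 0.1953 m
person approaches 0.6000·(0.1000+0.3125) = 0.2475 m
margins: 0.1200+0.0100+0.0100 = 0.1400 m
S_min ≈ 0.1250+0.1953+0.2475+0.1400  ⇒  S_min = 453/640 m

S_min = 453/640 m = 0.7078 m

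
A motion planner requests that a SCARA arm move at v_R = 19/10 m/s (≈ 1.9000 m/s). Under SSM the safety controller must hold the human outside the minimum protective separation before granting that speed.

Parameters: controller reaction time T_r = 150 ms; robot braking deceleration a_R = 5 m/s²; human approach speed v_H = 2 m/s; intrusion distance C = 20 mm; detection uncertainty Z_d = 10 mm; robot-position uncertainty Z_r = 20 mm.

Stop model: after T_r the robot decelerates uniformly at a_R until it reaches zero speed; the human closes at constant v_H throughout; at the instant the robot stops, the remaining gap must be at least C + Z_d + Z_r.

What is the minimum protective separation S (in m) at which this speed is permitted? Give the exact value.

S_min = 439/250 m = 1.7560 m

braking lasts T_s = (19/10)/5 = 0.3800 s
reaction-phase robot travel = 1.9000·0.1500 = 0.2850 m
robot under decel: 1.9000²/(2·5.0000) = 0.3610 m
person approaches 2.0000·(0.1500+0.3800) = 1.0600 m
C+Z_d+Z_r = 0.0200+0.0100+0.0200 = 0.0500 m
S_min ≈ 0.2850+0.3610+1.0600+0.0500  ⇒  S_min = 439/250 m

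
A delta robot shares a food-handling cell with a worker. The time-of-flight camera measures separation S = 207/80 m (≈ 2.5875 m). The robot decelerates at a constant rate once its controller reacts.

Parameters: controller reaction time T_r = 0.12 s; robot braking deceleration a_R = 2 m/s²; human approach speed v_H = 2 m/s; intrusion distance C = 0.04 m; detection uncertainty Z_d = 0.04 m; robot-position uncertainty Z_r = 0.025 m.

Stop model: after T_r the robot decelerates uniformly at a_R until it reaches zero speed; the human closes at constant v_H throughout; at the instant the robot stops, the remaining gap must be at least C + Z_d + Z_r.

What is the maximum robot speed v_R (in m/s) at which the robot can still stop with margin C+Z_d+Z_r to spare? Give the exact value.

v_R_max = 3/2 m/s = 1.5000 m/s

collect terms ⇒ (1/4)·v_R² + (28/25)·v_R + (-897/400) = 0
  disc = (28/25)² − 4·(1/4)·(-897/400) = 34969/10000 ; √disc = 187/100
  v_R = (−(28/25) + 187/100) / (2·(1/4)) = 3/2 m/s
check:
stop time T_s = (3/2)/2 = 0.7500 s
reaction-phase robot travel = 1.5000·0.1200 = 0.1800 m
robot covers 1.5000·0.7500 − ½·2.0000·0.7500² = 0.5625 m while stopping
human closes 2.0000·0.8700 = 1.7400 m
C+Z_d+Z_r = 0.0400+0.0400+0.0250 = 0.1050 m
sum ≈ 0.1800+0.5625+1.7400+0.1050 ≈ 2.5875 m = S ✓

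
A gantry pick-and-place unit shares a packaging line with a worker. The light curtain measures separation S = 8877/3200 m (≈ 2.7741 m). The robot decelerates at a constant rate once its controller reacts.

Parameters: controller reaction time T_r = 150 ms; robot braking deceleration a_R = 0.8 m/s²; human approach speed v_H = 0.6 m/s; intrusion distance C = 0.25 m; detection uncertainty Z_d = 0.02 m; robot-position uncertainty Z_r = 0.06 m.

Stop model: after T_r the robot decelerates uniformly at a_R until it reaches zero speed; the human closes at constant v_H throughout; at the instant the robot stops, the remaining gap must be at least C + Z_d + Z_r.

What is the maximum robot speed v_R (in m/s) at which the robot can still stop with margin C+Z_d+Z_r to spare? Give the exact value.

at the boundary: (5/8)·v² + (9/10)·v + (-7533/3200) = 0
  disc = (9/10)² − 4·(5/8)·(-7533/3200) = 42849/6400 ; √disc = 207/80
  v_R = (−(9/10) + 207/80) / (2·(5/8)) = 27/20 m/s
check:
T_s = v_R/a_R = (27/20)/(4/5) = 1.6875 s
reaction-phase robot travel = 1.3500·0.1500 = 0.2025 m
braking distance = 1.3500²/(2·0.8000) = 1.1391 m
person approaches 0.6000·(0.1500+1.6875) = 1.1025 m
residual clearance needed = 0.2500+0.0200+0.0600 = 0.3300 m
sum ≈ 0.2025+1.1391+1.1025+0.3300 ≈ 2.7741 m = S ✓

v_R_max = 27/20 m/s = 1.3500 m/s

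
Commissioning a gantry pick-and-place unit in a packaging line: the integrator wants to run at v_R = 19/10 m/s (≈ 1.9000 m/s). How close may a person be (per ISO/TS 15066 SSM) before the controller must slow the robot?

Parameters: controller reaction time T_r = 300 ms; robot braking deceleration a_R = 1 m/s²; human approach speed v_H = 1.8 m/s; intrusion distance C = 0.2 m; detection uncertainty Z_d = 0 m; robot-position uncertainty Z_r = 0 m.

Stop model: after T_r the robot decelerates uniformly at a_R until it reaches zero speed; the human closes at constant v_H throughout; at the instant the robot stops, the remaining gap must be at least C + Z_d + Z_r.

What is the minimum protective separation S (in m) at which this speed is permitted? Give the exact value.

S_min = 1307/200 m = 6.5350 m

T_s = v_R/a_R = (19/10)/1 = 1.9000 s
reaction-phase robot travel = 1.9000·0.3000 = 0.5700 m
robot under decel: 1.9000²/(2·1.0000) = 1.8050 m
human closes 1.8000·2.2000 = 3.9600 m
C+Z_d+Z_r = 0.2000+0.0000+0.0000 = 0.2000 m
S_min ≈ 0.5700+1.8050+3.9600+0.2000  ⇒  S_min = 1307/200 m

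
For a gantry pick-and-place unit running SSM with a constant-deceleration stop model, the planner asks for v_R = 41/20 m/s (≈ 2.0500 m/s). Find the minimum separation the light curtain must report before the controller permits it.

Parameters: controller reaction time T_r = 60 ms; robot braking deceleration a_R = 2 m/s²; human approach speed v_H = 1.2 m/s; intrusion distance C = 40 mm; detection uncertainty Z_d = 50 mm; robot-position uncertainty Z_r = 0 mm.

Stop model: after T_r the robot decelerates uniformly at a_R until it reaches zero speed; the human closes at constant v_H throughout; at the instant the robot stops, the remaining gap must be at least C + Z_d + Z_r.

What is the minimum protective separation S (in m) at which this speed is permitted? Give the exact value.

S_min = 821/320 m = 2.5656 m

braking lasts T_s = (41/20)/2 = 1.0250 s
robot covers v_R·T_r = 2.0500·0.0600 = 0.1230 m before braking
robot covers 2.0500·1.0250 − ½·2.0000·1.0250² = 1.0506 m while stopping
human over T_r+T_s: 1.2000·(0.0600+1.0250) = 1.3020 m
residual clearance needed = 0.0400+0.0500+0.0000 = 0.0900 m
S_min ≈ 0.1230+1.0506+1.3020+0.0900  ⇒  S_min = 821/320 m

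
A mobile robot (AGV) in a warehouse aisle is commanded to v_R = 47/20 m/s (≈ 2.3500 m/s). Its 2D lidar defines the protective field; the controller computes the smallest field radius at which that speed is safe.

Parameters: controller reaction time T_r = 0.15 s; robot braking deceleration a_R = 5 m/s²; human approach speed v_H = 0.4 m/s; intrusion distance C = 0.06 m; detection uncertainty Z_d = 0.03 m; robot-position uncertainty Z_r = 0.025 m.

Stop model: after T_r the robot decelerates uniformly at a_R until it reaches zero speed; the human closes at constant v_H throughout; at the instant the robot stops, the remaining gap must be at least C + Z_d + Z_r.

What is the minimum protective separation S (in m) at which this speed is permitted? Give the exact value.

S_min = 5071/4000 m = 1.2677 m

T_s = v_R/a_R = (47/20)/5 = 0.4700 s
robot in T_r: 2.3500·0.1500 = 0.3525 m
robot covers 2.3500·0.4700 − ½·5.0000·0.4700² = 0.5523 m while stopping
human over T_r+T_s: 0.4000·(0.1500+0.4700) = 0.2480 m
C+Z_d+Z_r = 0.0600+0.0300+0.0250 = 0.1150 m
S_min ≈ 0.3525+0.5523+0.2480+0.1150  ⇒  S_min = 5071/4000 m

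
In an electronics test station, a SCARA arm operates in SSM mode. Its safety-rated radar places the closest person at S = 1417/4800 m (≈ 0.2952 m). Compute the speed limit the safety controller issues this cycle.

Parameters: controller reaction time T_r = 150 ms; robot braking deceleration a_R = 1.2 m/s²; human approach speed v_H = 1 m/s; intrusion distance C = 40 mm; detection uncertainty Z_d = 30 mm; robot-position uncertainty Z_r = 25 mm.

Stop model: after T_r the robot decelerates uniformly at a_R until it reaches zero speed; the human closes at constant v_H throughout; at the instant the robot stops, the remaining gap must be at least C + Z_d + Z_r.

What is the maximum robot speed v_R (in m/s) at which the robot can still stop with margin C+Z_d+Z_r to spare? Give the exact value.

collect terms ⇒ (5/12)·v_R² + (59/60)·v_R + (-241/4800) = 0
  disc = (59/60)² − 4·(5/12)·(-241/4800) = 1681/1600 ; √disc = 41/40
  v_R = (−(59/60) + 41/40) / (2·(5/12)) = 1/20 m/s
check:
stop time T_s = (1/20)/(6/5) = 0.0417 s
robot covers v_R·T_r = 0.0500·0.1500 = 0.0075 m before braking
braking distance = 0.0500²/(2·1.2000) = 0.0010 m
person approaches 1.0000·(0.1500+0.0417) = 0.1917 m
margins: 0.0400+0.0300+0.0250 = 0.0950 m
sum ≈ 0.0075+0.0010+0.1917+0.0950 ≈ 0.2952 m = S ✓

v_R_max = 1/20 m/s = 0.0500 m/s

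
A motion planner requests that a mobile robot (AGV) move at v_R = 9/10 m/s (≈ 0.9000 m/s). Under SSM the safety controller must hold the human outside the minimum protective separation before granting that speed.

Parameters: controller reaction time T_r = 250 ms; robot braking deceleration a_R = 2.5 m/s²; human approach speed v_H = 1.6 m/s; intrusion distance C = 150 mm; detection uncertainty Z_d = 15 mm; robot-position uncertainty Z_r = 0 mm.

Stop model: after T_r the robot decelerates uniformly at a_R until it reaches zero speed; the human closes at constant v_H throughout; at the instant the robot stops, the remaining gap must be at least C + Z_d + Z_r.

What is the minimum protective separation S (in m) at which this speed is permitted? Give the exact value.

S_min = 191/125 m = 1.5280 m

braking lasts T_s = (9/10)/(5/2) = 0.3600 s
reaction-phase robot travel = 0.9000·0.2500 = 0.2250 m
robot under decel: 0.9000²/(2·2.5000) = 0.1620 m
human closes 1.6000·0.6100 = 0.9760 m
C+Z_d+Z_r = 0.1500+0.0150+0.0000 = 0.1650 m
S_min ≈ 0.2250+0.1620+0.9760+0.1650  ⇒  S_min = 191/125 m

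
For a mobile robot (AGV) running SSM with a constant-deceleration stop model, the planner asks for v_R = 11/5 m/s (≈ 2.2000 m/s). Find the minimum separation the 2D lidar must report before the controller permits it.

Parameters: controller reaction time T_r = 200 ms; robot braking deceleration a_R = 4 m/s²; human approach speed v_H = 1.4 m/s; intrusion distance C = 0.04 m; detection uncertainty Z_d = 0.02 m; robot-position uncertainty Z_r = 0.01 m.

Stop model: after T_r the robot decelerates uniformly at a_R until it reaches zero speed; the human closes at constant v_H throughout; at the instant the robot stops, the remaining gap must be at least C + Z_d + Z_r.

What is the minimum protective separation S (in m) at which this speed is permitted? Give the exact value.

T_s = v_R/a_R = (11/5)/4 = 0.5500 s
robot in T_r: 2.2000·0.2000 = 0.4400 m
braking distance = 2.2000²/(2·4.0000) = 0.6050 m
human over T_r+T_s: 1.4000·(0.2000+0.5500) = 1.0500 m
C+Z_d+Z_r = 0.0400+0.0200+0.0100 = 0.0700 m
S_min ≈ 0.4400+0.6050+1.0500+0.0700  ⇒  S_min = 433/200 m

S_min = 433/200 m = 2.1650 m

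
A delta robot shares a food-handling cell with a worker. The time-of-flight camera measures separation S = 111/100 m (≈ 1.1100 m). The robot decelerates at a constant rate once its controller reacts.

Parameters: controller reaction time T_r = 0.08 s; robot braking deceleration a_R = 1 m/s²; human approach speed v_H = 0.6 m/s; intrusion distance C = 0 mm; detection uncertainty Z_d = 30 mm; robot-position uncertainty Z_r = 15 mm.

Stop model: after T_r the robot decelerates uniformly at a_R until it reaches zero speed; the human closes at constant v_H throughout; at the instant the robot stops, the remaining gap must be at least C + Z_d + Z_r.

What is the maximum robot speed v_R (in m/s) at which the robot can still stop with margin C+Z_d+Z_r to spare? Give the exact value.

v_R_max = 9/10 m/s = 0.9000 m/s

quadratic (1/2)·v² + (17/25)·v + (-1017/1000) = 0
  disc = (17/25)² − 4·(1/2)·(-1017/1000) = 6241/2500 ; √disc = 79/50
  v_R = (−(17/25) + 79/50) / (2·(1/2)) = 9/10 m/s
check:
stop time T_s = (9/10)/1 = 0.9000 s
robot covers v_R·T_r = 0.9000·0.0800 = 0.0720 m before braking
robot covers 0.9000·0.9000 − ½·1.0000·0.9000² = 0.4050 m while stopping
person approaches 0.6000·(0.0800+0.9000) = 0.5880 m
residual clearance needed = 0.0000+0.0300+0.0150 = 0.0450 m
sum ≈ 0.0720+0.4050+0.5880+0.0450 ≈ 1.1100 m = S ✓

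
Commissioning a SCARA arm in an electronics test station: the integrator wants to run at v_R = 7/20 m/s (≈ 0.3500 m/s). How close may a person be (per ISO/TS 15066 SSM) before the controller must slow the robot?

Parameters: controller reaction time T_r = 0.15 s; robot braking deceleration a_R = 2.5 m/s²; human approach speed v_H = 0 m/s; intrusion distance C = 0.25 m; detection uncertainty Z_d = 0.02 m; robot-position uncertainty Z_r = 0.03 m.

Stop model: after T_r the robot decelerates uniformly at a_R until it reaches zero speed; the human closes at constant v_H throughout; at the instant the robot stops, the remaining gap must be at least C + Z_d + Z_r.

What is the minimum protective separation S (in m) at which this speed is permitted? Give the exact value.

S_min = 377/1000 m = 0.3770 m

stop time T_s = (7/20)/(5/2) = 0.1400 s
robot covers v_R·T_r = 0.3500·0.1500 = 0.0525 m before braking
braking distance = 0.3500²/(2·2.5000) = 0.0245 m
human closes 0.0000·0.2900 = 0.0000 m
C+Z_d+Z_r = 0.2500+0.0200+0.0300 = 0.3000 m
S_min ≈ 0.0525+0.0245+0.0000+0.3000  ⇒  S_min = 377/1000 m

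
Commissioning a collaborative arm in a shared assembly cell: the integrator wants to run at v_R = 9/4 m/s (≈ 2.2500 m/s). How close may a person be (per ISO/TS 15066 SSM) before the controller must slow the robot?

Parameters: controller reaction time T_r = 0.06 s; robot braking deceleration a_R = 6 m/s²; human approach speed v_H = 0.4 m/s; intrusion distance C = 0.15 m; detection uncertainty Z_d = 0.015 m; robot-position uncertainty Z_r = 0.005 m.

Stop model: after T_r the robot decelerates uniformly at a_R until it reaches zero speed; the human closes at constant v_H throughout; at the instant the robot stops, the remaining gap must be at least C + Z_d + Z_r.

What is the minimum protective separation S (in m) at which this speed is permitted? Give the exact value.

S_min = 7207/8000 m = 0.9009 m

T_s = v_R/a_R = (9/4)/6 = 0.3750 s
robot covers v_R·T_r = 2.2500·0.0600 = 0.1350 m before braking
robot under decel: 2.2500²/(2·6.0000) = 0.4219 m
human over T_r+T_s: 0.4000·(0.0600+0.3750) = 0.1740 m
residual clearance needed = 0.1500+0.0150+0.0050 = 0.1700 m
S_min ≈ 0.1350+0.4219+0.1740+0.1700  ⇒  S_min = 7207/8000 m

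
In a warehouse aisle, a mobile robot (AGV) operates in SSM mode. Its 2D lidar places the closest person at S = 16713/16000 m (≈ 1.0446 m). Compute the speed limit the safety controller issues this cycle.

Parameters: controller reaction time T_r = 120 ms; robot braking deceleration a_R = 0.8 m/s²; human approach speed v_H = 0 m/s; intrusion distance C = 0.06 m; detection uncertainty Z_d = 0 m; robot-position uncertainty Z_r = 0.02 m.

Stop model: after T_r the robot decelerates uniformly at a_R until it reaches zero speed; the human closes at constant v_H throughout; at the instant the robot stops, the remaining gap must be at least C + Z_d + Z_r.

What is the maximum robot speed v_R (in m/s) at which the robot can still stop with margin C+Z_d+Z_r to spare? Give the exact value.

v_R_max = 23/20 m/s = 1.1500 m/s

collect terms ⇒ (5/8)·v_R² + (3/25)·v_R + (-15433/16000) = 0
  disc = (3/25)² − 4·(5/8)·(-15433/16000) = 388129/160000 ; √disc = 623/400
  v_R = (−(3/25) + 623/400) / (2·(5/8)) = 23/20 m/s
check:
stop time T_s = (23/20)/(4/5) = 1.4375 s
robot in T_r: 1.1500·0.1200 = 0.1380 m
robot covers 1.1500·1.4375 − ½·0.8000·1.4375² = 0.8266 m while stopping
human over T_r+T_s: 0.0000·(0.1200+1.4375) = 0.0000 m
residual clearance needed = 0.0600+0.0000+0.0200 = 0.0800 m
sum ≈ 0.1380+0.8266+0.0000+0.0800 ≈ 1.0446 m = S ✓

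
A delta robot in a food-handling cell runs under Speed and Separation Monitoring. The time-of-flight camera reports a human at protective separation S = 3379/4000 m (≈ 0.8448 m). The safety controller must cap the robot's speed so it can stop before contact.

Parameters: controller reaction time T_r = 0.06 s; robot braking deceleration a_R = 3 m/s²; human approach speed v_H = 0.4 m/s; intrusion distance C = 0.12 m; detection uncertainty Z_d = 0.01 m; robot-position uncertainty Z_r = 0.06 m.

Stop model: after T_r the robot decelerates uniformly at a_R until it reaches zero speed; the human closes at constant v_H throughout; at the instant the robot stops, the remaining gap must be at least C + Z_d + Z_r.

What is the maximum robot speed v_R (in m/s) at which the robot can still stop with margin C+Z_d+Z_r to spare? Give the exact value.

v_R_max = 29/20 m/s = 1.4500 m/s

collect terms ⇒ (1/6)·v_R² + (29/150)·v_R + (-2523/4000) = 0
  disc = (29/150)² − 4·(1/6)·(-2523/4000) = 41209/90000 ; √disc = 203/300
  v_R = (−(29/150) + 203/300) / (2·(1/6)) = 29/20 m/s
check:
stop time T_s = (29/20)/3 = 0.4833 s
robot in T_r: 1.4500·0.0600 = 0.0870 m
robot under decel: 1.4500²/(2·3.0000) = 0.3504 m
human over T_r+T_s: 0.4000·(0.0600+0.4833) = 0.2173 m
residual clearance needed = 0.1200+0.0100+0.0600 = 0.1900 m
sum ≈ 0.0870+0.3504+0.2173+0.1900 ≈ 0.8448 m = S ✓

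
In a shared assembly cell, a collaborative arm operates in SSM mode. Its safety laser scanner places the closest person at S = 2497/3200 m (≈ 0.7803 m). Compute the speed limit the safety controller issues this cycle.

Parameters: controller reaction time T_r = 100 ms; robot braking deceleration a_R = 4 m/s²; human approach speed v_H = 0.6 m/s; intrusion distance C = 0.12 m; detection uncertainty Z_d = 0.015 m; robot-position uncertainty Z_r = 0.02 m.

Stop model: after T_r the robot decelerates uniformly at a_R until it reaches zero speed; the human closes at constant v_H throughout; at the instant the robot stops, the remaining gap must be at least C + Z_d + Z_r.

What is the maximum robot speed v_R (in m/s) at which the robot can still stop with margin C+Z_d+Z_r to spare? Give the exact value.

quadratic (1/8)·v² + (1/4)·v + (-1809/3200) = 0
  disc = (1/4)² − 4·(1/8)·(-1809/3200) = 2209/6400 ; √disc = 47/80
  v_R = (−(1/4) + 47/80) / (2·(1/8)) = 27/20 m/s
check:
T_s = v_R/a_R = (27/20)/4 = 0.3375 s
robot covers v_R·T_r = 1.3500·0.1000 = 0.1350 m before braking
robot covers 1.3500·0.3375 − ½·4.0000·0.3375² = 0.2278 m while stopping
human over T_r+T_s: 0.6000·(0.1000+0.3375) = 0.2625 m
residual clearance needed = 0.1200+0.0150+0.0200 = 0.1550 m
sum ≈ 0.1350+0.2278+0.2625+0.1550 ≈ 0.7803 m = S ✓

v_R_max = 27/20 m/s = 1.3500 m/s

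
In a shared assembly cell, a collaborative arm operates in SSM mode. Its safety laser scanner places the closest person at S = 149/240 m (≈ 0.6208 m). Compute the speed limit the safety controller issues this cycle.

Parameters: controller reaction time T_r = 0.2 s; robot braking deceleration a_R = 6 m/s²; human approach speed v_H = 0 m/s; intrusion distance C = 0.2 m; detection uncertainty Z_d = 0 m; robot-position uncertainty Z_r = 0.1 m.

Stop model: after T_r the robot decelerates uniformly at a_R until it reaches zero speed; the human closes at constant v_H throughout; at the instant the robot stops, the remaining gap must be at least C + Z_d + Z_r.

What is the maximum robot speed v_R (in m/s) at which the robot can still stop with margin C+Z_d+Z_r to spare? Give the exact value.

v_R_max = 11/10 m/s = 1.1000 m/s

collect terms ⇒ (1/12)·v_R² + (1/5)·v_R + (-77/240) = 0
  disc = (1/5)² − 4·(1/12)·(-77/240) = 529/3600 ; √disc = 23/60
  v_R = (−(1/5) + 23/60) / (2·(1/12)) = 11/10 m/s
check:
braking lasts T_s = (11/10)/6 = 0.1833 s
robot in T_r: 1.1000·0.2000 = 0.2200 m
braking distance = 1.1000²/(2·6.0000) = 0.1008 m
human closes 0.0000·0.3833 = 0.0000 m
margins: 0.2000+0.0000+0.1000 = 0.3000 m
sum ≈ 0.2200+0.1008+0.0000+0.3000 ≈ 0.6208 m = S ✓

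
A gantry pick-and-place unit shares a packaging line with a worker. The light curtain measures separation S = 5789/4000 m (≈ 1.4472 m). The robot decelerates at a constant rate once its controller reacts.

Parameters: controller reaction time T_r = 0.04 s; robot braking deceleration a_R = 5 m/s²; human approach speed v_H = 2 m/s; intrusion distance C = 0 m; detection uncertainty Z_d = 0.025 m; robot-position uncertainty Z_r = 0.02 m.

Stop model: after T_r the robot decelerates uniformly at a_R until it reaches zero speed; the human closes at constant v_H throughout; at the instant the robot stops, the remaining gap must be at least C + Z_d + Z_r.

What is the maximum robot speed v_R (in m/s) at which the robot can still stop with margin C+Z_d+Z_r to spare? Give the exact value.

v_R_max = 41/20 m/s = 2.0500 m/s

at the boundary: (1/10)·v² + (11/25)·v + (-5289/4000) = 0
  disc = (11/25)² − 4·(1/10)·(-5289/4000) = 289/400 ; √disc = 17/20
  v_R = (−(11/25) + 17/20) / (2·(1/10)) = 41/20 m/s
check:
T_s = v_R/a_R = (41/20)/5 = 0.4100 s
robot in T_r: 2.0500·0.0400 = 0.0820 m
braking distance = 2.0500²/(2·5.0000) = 0.4203 m
human closes 2.0000·0.4500 = 0.9000 m
margins: 0.0000+0.0250+0.0200 = 0.0450 m
sum ≈ 0.0820+0.4203+0.9000+0.0450 ≈ 1.4472 m = S ✓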